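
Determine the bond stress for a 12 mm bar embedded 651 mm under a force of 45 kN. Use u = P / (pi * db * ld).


u = P / (pi * db * ld)
= 45 * 1000 / (pi * 12 * 651)
= 1.834 MPa

1.834


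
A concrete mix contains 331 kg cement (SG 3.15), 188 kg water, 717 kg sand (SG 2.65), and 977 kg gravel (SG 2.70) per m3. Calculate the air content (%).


Vol cement = 331 / (3.15 * 1000) = 0.105079 m3
Vol water = 188 / 1000 = 0.188 m3
Vol sand = 717 / (2.65 * 1000) = 0.270566 m3
Vol gravel = 977 / (2.70 * 1000) = 0.361852 m3
Total solid + water volume = 0.925497 m3
Air = (1 - 0.925497) * 100 = 7.45%

7.45


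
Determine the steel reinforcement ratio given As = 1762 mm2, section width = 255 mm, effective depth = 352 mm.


rho = As / (b * d)
= 1762 / (255 * 352)
= 0.0196

0.0196


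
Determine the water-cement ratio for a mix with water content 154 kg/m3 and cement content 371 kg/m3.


w/c = water / cement
w/c = 154 / 371 = 0.415

0.415


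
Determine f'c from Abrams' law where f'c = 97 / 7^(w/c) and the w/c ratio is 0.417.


f'c = 97 / 7^0.417
= 97 / 2.251
= 43.09 MPa

43.09


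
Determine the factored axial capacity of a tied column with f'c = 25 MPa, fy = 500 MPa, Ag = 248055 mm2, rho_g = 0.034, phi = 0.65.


Ast = rho * Ag = 0.034 * 248055 = 8433.87 mm2
phi*Pn = 0.65 * 0.80 * (0.85 * 25 * (248055 - 8433.87) + 500 * 8433.87) / 1000
= 4840.62 kN

4840.62


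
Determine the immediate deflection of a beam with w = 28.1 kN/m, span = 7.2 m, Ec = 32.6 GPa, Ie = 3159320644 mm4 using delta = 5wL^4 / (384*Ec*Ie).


Convert: L = 7.2 m = 7200 mm, Ec = 32.6 GPa = 32600 MPa
delta = 5 * 28.1 * 7200^4 / (384 * 32600 * 3159320644)
= 9.55 mm

9.55


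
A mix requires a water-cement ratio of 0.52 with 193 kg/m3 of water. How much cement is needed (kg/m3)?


Cement = water / (w/c)
= 193 / 0.52
= 371.2 kg/m3

371.2


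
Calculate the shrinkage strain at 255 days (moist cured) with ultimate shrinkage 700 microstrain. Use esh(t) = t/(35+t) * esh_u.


esh(255) = 255 / (35 + 255) * 700
= 255 / 290 * 700
= 615.5 microstrain

615.5


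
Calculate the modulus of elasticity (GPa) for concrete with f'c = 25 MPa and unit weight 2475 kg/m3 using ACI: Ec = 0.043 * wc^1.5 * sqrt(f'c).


Ec = 0.043 * 2475^1.5 * sqrt(25) / 1000
= 26.47 GPa

26.47


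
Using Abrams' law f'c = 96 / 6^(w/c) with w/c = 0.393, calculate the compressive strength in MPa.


f'c = 96 / 6^0.393
= 96 / 2.022
= 47.47 MPa

47.47


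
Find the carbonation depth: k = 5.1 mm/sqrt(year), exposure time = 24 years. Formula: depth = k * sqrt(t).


depth = k * sqrt(t)
= 5.1 * sqrt(24)
= 24.98 mm

24.98


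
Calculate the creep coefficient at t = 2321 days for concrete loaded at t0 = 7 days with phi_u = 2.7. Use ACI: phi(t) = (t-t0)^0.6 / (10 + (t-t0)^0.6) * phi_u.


dt = 2321 - 7 = 2314
phi = 2314^0.6 / (10 + 2314^0.6) * 2.7
= 2.464

2.464


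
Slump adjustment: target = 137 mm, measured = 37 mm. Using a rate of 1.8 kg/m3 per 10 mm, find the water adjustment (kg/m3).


Difference = 137 - 37 = 100 mm
Water adjustment = 100 * 1.8 / 10 = 18.0 kg/m3

18.0


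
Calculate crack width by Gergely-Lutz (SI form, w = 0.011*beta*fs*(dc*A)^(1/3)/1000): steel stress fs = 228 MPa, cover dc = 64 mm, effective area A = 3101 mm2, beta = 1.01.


w = 0.011 * beta * fs * (dc * A)^(1/3) / 1000
= 0.011 * 1.01 * 228 * (64 * 3101)^(1/3) / 1000
= 0.148 mm

0.148


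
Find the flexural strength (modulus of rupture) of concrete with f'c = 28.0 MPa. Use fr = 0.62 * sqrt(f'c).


fr = 0.62 * sqrt(28.0)
= 3.281 MPa

3.281


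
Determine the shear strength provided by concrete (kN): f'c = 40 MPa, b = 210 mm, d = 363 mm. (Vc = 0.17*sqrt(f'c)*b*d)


Vc = 0.17 * sqrt(40) * 210 * 363 / 1000
= 81.96 kN

81.96


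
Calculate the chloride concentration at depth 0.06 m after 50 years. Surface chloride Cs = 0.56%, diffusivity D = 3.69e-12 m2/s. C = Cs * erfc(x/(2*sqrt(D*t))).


t_seconds = 50 * 365.25 * 24 * 3600 = 1577880000.0 s
arg = 0.06 / (2 * sqrt(3.69e-12 * 1577880000.0))
= 0.3932
erfc(0.3932) = 0.5782
C = 0.56 * 0.5782 = 0.3238%

0.3238


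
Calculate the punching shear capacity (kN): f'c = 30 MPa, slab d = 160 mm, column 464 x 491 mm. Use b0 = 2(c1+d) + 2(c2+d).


b0 = 2*(464 + 160) + 2*(491 + 160) = 2550 mm
Vc = 0.33 * sqrt(30) * 2550 * 160 / 1000
= 737.45 kN

737.45


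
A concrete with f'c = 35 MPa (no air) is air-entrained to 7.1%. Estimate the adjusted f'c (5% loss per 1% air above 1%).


Strength loss = (7.1 - 1) * 5 = 30.5%
f'c = 35 * (1 - 30.5/100)
= 24.33 MPa

24.33


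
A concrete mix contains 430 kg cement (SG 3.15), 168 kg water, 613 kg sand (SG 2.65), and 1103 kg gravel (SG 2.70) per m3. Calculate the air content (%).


Vol cement = 430 / (3.15 * 1000) = 0.136508 m3
Vol water = 168 / 1000 = 0.168 m3
Vol sand = 613 / (2.65 * 1000) = 0.231321 m3
Vol gravel = 1103 / (2.70 * 1000) = 0.408519 m3
Total solid + water volume = 0.944347 m3
Air = (1 - 0.944347) * 100 = 5.57%

5.57


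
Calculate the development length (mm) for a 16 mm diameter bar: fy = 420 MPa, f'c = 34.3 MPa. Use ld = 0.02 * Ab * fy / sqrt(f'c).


Ab = pi * 16^2 / 4 = 201.062 mm2
ld = 0.02 * 201.062 * 420 / sqrt(34.3)
= 288.4 mm

288.4


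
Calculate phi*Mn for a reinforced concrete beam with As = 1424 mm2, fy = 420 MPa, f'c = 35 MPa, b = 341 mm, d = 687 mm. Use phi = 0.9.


a = As * fy / (0.85 * f'c * b)
= 1424 * 420 / (0.85 * 35 * 341)
= 58.9546 mm
Mn = As * fy * (d - a/2) / 10^6
= 393.2512 kN-m
phi*Mn = 0.9 * 393.2512 = 353.93 kN-m

353.93


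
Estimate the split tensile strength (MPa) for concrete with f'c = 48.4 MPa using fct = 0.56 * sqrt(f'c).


fct = 0.56 * sqrt(48.4)
= 0.56 * 6.957
= 3.896 MPa

3.896


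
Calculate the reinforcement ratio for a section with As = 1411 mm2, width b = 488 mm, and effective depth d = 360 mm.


rho = As / (b * d)
= 1411 / (488 * 360)
= 0.008

0.008


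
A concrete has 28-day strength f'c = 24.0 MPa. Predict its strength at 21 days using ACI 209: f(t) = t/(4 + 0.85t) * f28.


f(21) = 21 / (4 + 0.85 * 21) * 24.0
= 21 / 21.85 * 24.0
= 23.07 MPa

23.07


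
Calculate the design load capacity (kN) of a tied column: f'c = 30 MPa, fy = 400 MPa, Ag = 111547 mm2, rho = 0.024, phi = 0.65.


Ast = rho * Ag = 0.024 * 111547 = 2677.128 mm2
phi*Pn = 0.65 * 0.80 * (0.85 * 30 * (111547 - 2677.128) + 400 * 2677.128) / 1000
= 2000.46 kN

2000.46


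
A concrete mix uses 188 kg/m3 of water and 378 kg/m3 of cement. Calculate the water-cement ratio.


w/c = water / cement
w/c = 188 / 378 = 0.497

0.497


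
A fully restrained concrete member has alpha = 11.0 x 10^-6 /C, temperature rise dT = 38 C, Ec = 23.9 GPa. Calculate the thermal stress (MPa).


sigma = alpha * dT * Ec
= 11.0e-6 * 38 * 23.9 * 1000
= 9.99 MPa

9.99


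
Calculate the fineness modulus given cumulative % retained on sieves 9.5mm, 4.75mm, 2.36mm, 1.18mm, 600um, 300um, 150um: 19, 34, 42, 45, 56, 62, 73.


FM = sum(cumulative % retained) / 100
= 331 / 100
= 3.31

3.31


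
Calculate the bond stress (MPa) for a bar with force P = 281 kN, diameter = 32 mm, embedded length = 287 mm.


u = P / (pi * db * ld)
= 281 * 1000 / (pi * 32 * 287)
= 9.739 MPa

9.739


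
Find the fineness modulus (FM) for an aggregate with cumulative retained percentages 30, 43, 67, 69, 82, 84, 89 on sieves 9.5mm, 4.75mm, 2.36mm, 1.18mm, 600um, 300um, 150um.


FM = sum(cumulative % retained) / 100
= 464 / 100
= 4.64

4.64


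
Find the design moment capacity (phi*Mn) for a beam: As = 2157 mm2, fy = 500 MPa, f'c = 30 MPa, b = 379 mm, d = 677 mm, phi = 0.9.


a = As * fy / (0.85 * f'c * b)
= 2157 * 500 / (0.85 * 30 * 379)
= 111.594 mm
Mn = As * fy * (d - a/2) / 10^6
= 669.9674 kN-m
phi*Mn = 0.9 * 669.9674 = 602.97 kN-m

602.97


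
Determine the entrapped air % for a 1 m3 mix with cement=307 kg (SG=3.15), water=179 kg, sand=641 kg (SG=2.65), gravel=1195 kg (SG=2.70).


Vol cement = 307 / (3.15 * 1000) = 0.09746 m3
Vol water = 179 / 1000 = 0.179 m3
Vol sand = 641 / (2.65 * 1000) = 0.241887 m3
Vol gravel = 1195 / (2.70 * 1000) = 0.442593 m3
Total solid + water volume = 0.96094 m3
Air = (1 - 0.96094) * 100 = 3.91%

3.91


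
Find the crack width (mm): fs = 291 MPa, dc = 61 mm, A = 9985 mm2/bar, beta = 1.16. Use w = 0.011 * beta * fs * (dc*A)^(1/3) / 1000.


w = 0.011 * beta * fs * (dc * A)^(1/3) / 1000
= 0.011 * 1.16 * 291 * (61 * 9985)^(1/3) / 1000
= 0.315 mm

0.315


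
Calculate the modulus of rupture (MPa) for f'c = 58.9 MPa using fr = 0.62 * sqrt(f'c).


fr = 0.62 * sqrt(58.9)
= 4.758 MPa

4.758


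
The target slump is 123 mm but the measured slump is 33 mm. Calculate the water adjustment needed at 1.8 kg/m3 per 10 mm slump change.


Difference = 123 - 33 = 90 mm
Water adjustment = 90 * 1.8 / 10 = 16.2 kg/m3

16.2


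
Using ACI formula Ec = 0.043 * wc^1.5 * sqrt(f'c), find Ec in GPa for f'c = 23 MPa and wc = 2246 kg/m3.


Ec = 0.043 * 2246^1.5 * sqrt(23) / 1000
= 21.95 GPa

21.95


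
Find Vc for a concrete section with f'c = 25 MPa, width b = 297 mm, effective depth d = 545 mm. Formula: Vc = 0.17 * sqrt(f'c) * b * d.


Vc = 0.17 * sqrt(25) * 297 * 545 / 1000
= 137.59 kN

137.59


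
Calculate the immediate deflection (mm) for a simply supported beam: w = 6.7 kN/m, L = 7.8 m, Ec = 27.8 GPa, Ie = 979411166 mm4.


Convert: L = 7.8 m = 7800 mm, Ec = 27.8 GPa = 27800 MPa
delta = 5 * 6.7 * 7800^4 / (384 * 27800 * 979411166)
= 11.86 mm

11.86


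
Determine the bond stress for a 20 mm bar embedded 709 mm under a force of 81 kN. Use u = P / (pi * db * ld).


u = P / (pi * db * ld)
= 81 * 1000 / (pi * 20 * 709)
= 1.818 MPa

1.818


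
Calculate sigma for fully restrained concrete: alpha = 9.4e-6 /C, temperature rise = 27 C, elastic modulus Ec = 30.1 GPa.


sigma = alpha * dT * Ec
= 9.4e-6 * 27 * 30.1 * 1000
= 7.639 MPa

7.639


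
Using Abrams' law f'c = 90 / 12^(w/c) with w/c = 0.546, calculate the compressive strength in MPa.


f'c = 90 / 12^0.546
= 90 / 3.884
= 23.17 MPa

23.17


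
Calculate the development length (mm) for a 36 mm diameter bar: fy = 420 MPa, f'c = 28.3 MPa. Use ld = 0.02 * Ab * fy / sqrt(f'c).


Ab = pi * 36^2 / 4 = 1017.876 mm2
ld = 0.02 * 1017.876 * 420 / sqrt(28.3)
= 1607.2 mm

1607.2


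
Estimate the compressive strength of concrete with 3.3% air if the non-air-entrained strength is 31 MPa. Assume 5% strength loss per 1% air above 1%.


Strength loss = (3.3 - 1) * 5 = 11.5%
f'c = 31 * (1 - 11.5/100)
= 27.43 MPa

27.43


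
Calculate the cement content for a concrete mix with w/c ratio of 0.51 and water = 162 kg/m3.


Cement = water / (w/c)
= 162 / 0.51
= 317.6 kg/m3

317.6


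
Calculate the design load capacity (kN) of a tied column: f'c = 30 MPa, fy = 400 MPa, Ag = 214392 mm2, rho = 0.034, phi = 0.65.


Ast = rho * Ag = 0.034 * 214392 = 7289.328 mm2
phi*Pn = 0.65 * 0.80 * (0.85 * 30 * (214392 - 7289.328) + 400 * 7289.328) / 1000
= 4262.36 kN

4262.36


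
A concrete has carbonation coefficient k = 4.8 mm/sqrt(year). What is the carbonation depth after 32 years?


depth = k * sqrt(t)
= 4.8 * sqrt(32)
= 27.15 mm

27.15


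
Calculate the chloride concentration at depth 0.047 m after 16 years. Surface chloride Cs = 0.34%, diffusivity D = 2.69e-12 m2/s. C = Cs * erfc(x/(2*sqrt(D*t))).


t_seconds = 16 * 365.25 * 24 * 3600 = 504921600.0 s
arg = 0.047 / (2 * sqrt(2.69e-12 * 504921600.0))
= 0.6376
erfc(0.6376) = 0.3672
C = 0.34 * 0.3672 = 0.1248%

0.1248


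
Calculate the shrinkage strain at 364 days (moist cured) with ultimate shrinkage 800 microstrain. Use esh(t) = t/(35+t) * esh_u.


esh(364) = 364 / (35 + 364) * 800
= 364 / 399 * 800
= 729.8 microstrain

729.8


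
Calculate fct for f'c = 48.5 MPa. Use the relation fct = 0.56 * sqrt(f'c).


fct = 0.56 * sqrt(48.5)
= 0.56 * 6.964
= 3.9 MPa

3.9


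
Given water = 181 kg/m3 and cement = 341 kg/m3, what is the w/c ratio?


w/c = water / cement
w/c = 181 / 341 = 0.531

0.531


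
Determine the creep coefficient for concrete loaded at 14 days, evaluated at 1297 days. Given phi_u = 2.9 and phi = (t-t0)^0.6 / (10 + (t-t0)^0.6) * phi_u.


dt = 1297 - 14 = 1283
phi = 1283^0.6 / (10 + 1283^0.6) * 2.9
= 2.552

2.552


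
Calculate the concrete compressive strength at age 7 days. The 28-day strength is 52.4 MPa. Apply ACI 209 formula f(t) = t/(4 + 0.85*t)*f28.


f(7) = 7 / (4 + 0.85 * 7) * 52.4
= 7 / 9.95 * 52.4
= 36.86 MPa

36.86


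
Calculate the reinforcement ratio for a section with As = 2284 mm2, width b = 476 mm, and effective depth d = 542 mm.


rho = As / (b * d)
= 2284 / (476 * 542)
= 0.0089

0.0089


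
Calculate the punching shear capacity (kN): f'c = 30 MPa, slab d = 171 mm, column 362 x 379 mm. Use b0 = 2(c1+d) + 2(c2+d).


b0 = 2*(362 + 171) + 2*(379 + 171) = 2166 mm
Vc = 0.33 * sqrt(30) * 2166 * 171 / 1000
= 669.47 kN

669.47


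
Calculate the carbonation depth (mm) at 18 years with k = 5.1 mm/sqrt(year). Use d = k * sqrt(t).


depth = k * sqrt(t)
= 5.1 * sqrt(18)
= 21.64 mm

21.64


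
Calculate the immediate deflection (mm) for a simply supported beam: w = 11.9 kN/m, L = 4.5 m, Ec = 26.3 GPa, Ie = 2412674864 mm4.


Convert: L = 4.5 m = 4500 mm, Ec = 26.3 GPa = 26300 MPa
delta = 5 * 11.9 * 4500^4 / (384 * 26300 * 2412674864)
= 1.0 mm

1.0


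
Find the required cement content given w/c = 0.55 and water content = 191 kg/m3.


Cement = water / (w/c)
= 191 / 0.55
= 347.3 kg/m3

347.3


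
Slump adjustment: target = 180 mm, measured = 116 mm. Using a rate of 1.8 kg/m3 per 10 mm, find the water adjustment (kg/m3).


Difference = 180 - 116 = 64 mm
Water adjustment = 64 * 1.8 / 10 = 11.5 kg/m3

11.5


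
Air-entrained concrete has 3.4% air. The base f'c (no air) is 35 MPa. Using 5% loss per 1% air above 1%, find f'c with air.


Strength loss = (3.4 - 1) * 5 = 12.0%
f'c = 35 * (1 - 12.0/100)
= 30.8 MPa

30.8


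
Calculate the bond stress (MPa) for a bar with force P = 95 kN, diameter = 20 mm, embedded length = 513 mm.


u = P / (pi * db * ld)
= 95 * 1000 / (pi * 20 * 513)
= 2.947 MPa

2.947


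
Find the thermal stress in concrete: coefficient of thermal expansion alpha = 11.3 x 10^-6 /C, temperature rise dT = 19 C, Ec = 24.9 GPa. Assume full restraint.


sigma = alpha * dT * Ec
= 11.3e-6 * 19 * 24.9 * 1000
= 5.346 MPa

5.346


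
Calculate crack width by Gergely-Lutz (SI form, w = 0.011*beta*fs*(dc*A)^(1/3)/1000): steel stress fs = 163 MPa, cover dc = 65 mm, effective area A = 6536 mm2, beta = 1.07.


w = 0.011 * beta * fs * (dc * A)^(1/3) / 1000
= 0.011 * 1.07 * 163 * (65 * 6536)^(1/3) / 1000
= 0.144 mm

0.144


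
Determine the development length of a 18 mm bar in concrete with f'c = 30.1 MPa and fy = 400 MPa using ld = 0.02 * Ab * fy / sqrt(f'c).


Ab = pi * 18^2 / 4 = 254.469 mm2
ld = 0.02 * 254.469 * 400 / sqrt(30.1)
= 371.1 mm

371.1


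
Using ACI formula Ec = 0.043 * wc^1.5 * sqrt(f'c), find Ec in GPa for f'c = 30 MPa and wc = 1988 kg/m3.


Ec = 0.043 * 1988^1.5 * sqrt(30) / 1000
= 20.88 GPa

20.88


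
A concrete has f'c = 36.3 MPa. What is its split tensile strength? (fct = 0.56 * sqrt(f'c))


fct = 0.56 * sqrt(36.3)
= 0.56 * 6.025
= 3.374 MPa

3.374


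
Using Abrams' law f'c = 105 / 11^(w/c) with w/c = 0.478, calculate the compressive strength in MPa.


f'c = 105 / 11^0.478
= 105 / 3.146
= 33.37 MPa

33.37


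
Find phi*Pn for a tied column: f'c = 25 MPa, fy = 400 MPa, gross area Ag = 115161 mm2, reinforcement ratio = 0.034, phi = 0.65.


Ast = rho * Ag = 0.034 * 115161 = 3915.474 mm2
phi*Pn = 0.65 * 0.80 * (0.85 * 25 * (115161 - 3915.474) + 400 * 3915.474) / 1000
= 2043.68 kN

2043.68


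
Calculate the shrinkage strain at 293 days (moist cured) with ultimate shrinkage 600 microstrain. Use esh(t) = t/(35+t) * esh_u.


esh(293) = 293 / (35 + 293) * 600
= 293 / 328 * 600
= 536.0 microstrain

536.0


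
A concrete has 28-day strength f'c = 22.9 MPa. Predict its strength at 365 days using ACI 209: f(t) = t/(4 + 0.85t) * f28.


f(365) = 365 / (4 + 0.85 * 365) * 22.9
= 365 / 314.25 * 22.9
= 26.6 MPa

26.6


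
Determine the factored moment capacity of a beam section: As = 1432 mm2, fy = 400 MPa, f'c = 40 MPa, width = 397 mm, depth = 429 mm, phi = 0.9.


a = As * fy / (0.85 * f'c * b)
= 1432 * 400 / (0.85 * 40 * 397)
= 42.4359 mm
Mn = As * fy * (d - a/2) / 10^6
= 233.5776 kN-m
phi*Mn = 0.9 * 233.5776 = 210.22 kN-m

210.22


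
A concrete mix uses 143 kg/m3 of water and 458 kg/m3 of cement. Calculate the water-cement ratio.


w/c = water / cement
w/c = 143 / 458 = 0.312

0.312


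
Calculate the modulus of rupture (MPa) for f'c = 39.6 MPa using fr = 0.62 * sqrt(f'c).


fr = 0.62 * sqrt(39.6)
= 3.902 MPa

3.902


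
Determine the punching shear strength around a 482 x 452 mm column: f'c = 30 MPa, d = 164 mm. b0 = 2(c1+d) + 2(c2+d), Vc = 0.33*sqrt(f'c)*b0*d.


b0 = 2*(482 + 164) + 2*(452 + 164) = 2524 mm
Vc = 0.33 * sqrt(30) * 2524 * 164 / 1000
= 748.18 kN

748.18


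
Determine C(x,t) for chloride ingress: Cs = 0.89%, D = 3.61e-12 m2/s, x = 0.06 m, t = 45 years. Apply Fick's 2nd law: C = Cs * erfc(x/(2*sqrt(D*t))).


t_seconds = 45 * 365.25 * 24 * 3600 = 1420092000.0 s
arg = 0.06 / (2 * sqrt(3.61e-12 * 1420092000.0))
= 0.419
erfc(0.419) = 0.5535
C = 0.89 * 0.5535 = 0.4926%

0.4926


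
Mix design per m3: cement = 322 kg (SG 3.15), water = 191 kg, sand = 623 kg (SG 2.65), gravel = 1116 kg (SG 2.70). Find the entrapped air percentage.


Vol cement = 322 / (3.15 * 1000) = 0.102222 m3
Vol water = 191 / 1000 = 0.191 m3
Vol sand = 623 / (2.65 * 1000) = 0.235094 m3
Vol gravel = 1116 / (2.70 * 1000) = 0.413333 m3
Total solid + water volume = 0.94165 m3
Air = (1 - 0.94165) * 100 = 5.84%

5.84


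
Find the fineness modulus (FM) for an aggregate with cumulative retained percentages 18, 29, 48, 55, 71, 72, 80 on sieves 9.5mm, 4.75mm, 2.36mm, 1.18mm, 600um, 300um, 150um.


FM = sum(cumulative % retained) / 100
= 373 / 100
= 3.73

3.73


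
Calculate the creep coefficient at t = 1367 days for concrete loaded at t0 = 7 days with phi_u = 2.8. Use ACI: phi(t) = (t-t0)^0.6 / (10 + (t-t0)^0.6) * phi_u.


dt = 1367 - 7 = 1360
phi = 1360^0.6 / (10 + 1360^0.6) * 2.8
= 2.474

2.474


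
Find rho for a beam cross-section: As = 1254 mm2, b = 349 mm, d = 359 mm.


rho = As / (b * d)
= 1254 / (349 * 359)
= 0.01

0.01


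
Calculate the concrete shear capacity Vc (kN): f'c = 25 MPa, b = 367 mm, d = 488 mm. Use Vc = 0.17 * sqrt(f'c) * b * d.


Vc = 0.17 * sqrt(25) * 367 * 488 / 1000
= 152.23 kN

152.23


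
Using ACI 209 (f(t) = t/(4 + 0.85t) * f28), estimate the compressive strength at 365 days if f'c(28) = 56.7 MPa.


f(365) = 365 / (4 + 0.85 * 365) * 56.7
= 365 / 314.25 * 56.7
= 65.86 MPa

65.86


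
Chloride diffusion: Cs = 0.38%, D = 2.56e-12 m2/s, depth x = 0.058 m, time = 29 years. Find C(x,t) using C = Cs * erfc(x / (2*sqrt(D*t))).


t_seconds = 29 * 365.25 * 24 * 3600 = 915170400.0 s
arg = 0.058 / (2 * sqrt(2.56e-12 * 915170400.0))
= 0.5991
erfc(0.5991) = 0.3968
C = 0.38 * 0.3968 = 0.1508%

0.1508


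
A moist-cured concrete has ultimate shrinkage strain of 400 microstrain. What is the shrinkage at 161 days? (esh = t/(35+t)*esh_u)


esh(161) = 161 / (35 + 161) * 400
= 161 / 196 * 400
= 328.6 microstrain

328.6


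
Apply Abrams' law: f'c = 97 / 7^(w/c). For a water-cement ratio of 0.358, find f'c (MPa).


f'c = 97 / 7^0.358
= 97 / 2.007
= 48.33 MPa

48.33


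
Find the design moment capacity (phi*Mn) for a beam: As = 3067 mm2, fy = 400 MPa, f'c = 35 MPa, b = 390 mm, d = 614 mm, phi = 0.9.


a = As * fy / (0.85 * f'c * b)
= 3067 * 400 / (0.85 * 35 * 390)
= 105.7358 mm
Mn = As * fy * (d - a/2) / 10^6
= 688.3968 kN-m
phi*Mn = 0.9 * 688.3968 = 619.56 kN-m

619.56


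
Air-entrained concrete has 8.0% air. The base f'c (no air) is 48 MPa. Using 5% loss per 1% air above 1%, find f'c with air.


Strength loss = (8.0 - 1) * 5 = 35.0%
f'c = 48 * (1 - 35.0/100)
= 31.2 MPa

31.2


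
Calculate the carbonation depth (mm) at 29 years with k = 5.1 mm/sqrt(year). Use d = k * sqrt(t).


depth = k * sqrt(t)
= 5.1 * sqrt(29)
= 27.46 mm

27.46


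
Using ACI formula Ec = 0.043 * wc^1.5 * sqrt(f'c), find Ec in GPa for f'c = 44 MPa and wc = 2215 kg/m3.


Ec = 0.043 * 2215^1.5 * sqrt(44) / 1000
= 29.73 GPa

29.73


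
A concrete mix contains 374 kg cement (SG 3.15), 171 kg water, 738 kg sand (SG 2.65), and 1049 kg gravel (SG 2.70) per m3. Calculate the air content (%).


Vol cement = 374 / (3.15 * 1000) = 0.11873 m3
Vol water = 171 / 1000 = 0.171 m3
Vol sand = 738 / (2.65 * 1000) = 0.278491 m3
Vol gravel = 1049 / (2.70 * 1000) = 0.388519 m3
Total solid + water volume = 0.956739 m3
Air = (1 - 0.956739) * 100 = 4.33%

4.33


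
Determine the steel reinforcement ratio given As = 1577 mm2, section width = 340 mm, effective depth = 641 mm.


rho = As / (b * d)
= 1577 / (340 * 641)
= 0.0072

0.0072


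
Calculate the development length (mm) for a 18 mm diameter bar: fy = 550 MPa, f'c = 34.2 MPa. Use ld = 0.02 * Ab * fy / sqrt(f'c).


Ab = pi * 18^2 / 4 = 254.469 mm2
ld = 0.02 * 254.469 * 550 / sqrt(34.2)
= 478.6 mm

478.6


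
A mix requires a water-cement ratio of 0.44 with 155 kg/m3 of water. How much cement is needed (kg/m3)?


Cement = water / (w/c)
= 155 / 0.44
= 352.3 kg/m3

352.3


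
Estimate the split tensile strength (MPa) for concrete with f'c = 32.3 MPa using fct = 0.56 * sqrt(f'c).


fct = 0.56 * sqrt(32.3)
= 0.56 * 5.683
= 3.183 MPa

3.183


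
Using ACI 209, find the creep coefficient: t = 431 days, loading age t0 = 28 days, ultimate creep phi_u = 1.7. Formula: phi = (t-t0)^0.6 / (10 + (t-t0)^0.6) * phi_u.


dt = 431 - 28 = 403
phi = 403^0.6 / (10 + 403^0.6) * 1.7
= 1.335

1.335


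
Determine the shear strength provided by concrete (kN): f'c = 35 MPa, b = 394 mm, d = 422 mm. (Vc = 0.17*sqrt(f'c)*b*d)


Vc = 0.17 * sqrt(35) * 394 * 422 / 1000
= 167.22 kN

167.22


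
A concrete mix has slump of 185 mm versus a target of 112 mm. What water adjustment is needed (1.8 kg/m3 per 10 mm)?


Difference = 112 - 185 = -73 mm
Water adjustment = -73 * 1.8 / 10 = -13.1 kg/m3

-13.1


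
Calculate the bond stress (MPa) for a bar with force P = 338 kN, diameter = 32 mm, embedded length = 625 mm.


u = P / (pi * db * ld)
= 338 * 1000 / (pi * 32 * 625)
= 5.379 MPa

5.379


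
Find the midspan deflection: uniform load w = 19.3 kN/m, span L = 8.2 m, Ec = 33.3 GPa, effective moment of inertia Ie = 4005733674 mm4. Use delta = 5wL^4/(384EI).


Convert: L = 8.2 m = 8200 mm, Ec = 33.3 GPa = 33300 MPa
delta = 5 * 19.3 * 8200^4 / (384 * 33300 * 4005733674)
= 8.52 mm

8.52


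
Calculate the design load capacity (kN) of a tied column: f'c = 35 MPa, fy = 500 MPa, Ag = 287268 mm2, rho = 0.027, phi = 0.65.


Ast = rho * Ag = 0.027 * 287268 = 7756.236 mm2
phi*Pn = 0.65 * 0.80 * (0.85 * 35 * (287268 - 7756.236) + 500 * 7756.236) / 1000
= 6340.67 kN

6340.67


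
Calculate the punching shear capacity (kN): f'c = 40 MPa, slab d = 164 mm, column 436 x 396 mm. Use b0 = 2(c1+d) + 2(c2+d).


b0 = 2*(436 + 164) + 2*(396 + 164) = 2320 mm
Vc = 0.33 * sqrt(40) * 2320 * 164 / 1000
= 794.1 kN

794.1


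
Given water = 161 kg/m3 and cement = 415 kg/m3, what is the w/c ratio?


w/c = water / cement
w/c = 161 / 415 = 0.388

0.388


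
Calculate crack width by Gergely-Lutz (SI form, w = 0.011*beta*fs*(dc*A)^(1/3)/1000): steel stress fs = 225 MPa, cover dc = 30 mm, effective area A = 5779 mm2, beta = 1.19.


w = 0.011 * beta * fs * (dc * A)^(1/3) / 1000
= 0.011 * 1.19 * 225 * (30 * 5779)^(1/3) / 1000
= 0.164 mm

0.164


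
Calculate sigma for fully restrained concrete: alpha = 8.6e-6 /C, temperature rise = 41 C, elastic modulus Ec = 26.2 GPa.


sigma = alpha * dT * Ec
= 8.6e-6 * 41 * 26.2 * 1000
= 9.238 MPa

9.238


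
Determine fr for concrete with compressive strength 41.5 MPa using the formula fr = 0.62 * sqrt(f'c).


fr = 0.62 * sqrt(41.5)
= 3.994 MPa

3.994


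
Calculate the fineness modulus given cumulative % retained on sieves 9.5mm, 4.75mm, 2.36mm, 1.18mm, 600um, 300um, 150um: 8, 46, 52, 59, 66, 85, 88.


FM = sum(cumulative % retained) / 100
= 404 / 100
= 4.04

4.04


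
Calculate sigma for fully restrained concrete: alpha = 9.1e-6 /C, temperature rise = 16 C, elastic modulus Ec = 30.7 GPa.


sigma = alpha * dT * Ec
= 9.1e-6 * 16 * 30.7 * 1000
= 4.47 MPa

4.47


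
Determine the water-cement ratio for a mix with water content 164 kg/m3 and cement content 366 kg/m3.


w/c = water / cement
w/c = 164 / 366 = 0.448

0.448


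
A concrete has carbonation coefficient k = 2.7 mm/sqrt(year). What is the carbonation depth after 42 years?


depth = k * sqrt(t)
= 2.7 * sqrt(42)
= 17.5 mm

17.5


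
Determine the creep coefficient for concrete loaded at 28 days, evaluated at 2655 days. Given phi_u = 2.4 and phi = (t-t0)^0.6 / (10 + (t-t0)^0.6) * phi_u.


dt = 2655 - 28 = 2627
phi = 2627^0.6 / (10 + 2627^0.6) * 2.4
= 2.204

2.204


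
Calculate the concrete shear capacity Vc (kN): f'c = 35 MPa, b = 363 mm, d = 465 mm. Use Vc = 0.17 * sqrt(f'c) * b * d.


Vc = 0.17 * sqrt(35) * 363 * 465 / 1000
= 169.76 kN

169.76


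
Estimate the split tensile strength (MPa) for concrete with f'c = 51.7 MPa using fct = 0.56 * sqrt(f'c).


fct = 0.56 * sqrt(51.7)
= 0.56 * 7.19
= 4.027 MPa

4.027


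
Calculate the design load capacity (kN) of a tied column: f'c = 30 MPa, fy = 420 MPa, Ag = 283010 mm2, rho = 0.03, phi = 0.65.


Ast = rho * Ag = 0.03 * 283010 = 8490.3 mm2
phi*Pn = 0.65 * 0.80 * (0.85 * 30 * (283010 - 8490.3) + 420 * 8490.3) / 1000
= 5494.41 kN

5494.41


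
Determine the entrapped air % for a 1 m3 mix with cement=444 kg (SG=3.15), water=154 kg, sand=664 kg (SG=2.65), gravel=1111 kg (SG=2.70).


Vol cement = 444 / (3.15 * 1000) = 0.140952 m3
Vol water = 154 / 1000 = 0.154 m3
Vol sand = 664 / (2.65 * 1000) = 0.250566 m3
Vol gravel = 1111 / (2.70 * 1000) = 0.411481 m3
Total solid + water volume = 0.957 m3
Air = (1 - 0.957) * 100 = 4.3%

4.3


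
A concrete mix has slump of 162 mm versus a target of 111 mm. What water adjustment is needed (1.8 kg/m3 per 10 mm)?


Difference = 111 - 162 = -51 mm
Water adjustment = -51 * 1.8 / 10 = -9.2 kg/m3

-9.2


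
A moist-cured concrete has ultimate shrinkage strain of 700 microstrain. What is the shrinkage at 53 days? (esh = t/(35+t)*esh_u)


esh(53) = 53 / (35 + 53) * 700
= 53 / 88 * 700
= 421.6 microstrain

421.6


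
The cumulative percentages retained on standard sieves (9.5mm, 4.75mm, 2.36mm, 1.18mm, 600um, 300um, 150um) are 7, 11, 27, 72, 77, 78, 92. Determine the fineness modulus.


FM = sum(cumulative % retained) / 100
= 364 / 100
= 3.64

3.64


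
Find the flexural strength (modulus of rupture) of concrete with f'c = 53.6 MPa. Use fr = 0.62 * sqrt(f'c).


fr = 0.62 * sqrt(53.6)
= 4.539 MPa

4.539


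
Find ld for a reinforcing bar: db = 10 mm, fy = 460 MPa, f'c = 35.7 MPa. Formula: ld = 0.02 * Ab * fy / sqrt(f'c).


Ab = pi * 10^2 / 4 = 78.54 mm2
ld = 0.02 * 78.54 * 460 / sqrt(35.7)
= 120.9 mm

120.9


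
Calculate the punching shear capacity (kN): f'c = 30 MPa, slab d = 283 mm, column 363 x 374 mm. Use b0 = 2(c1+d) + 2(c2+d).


b0 = 2*(363 + 283) + 2*(374 + 283) = 2606 mm
Vc = 0.33 * sqrt(30) * 2606 * 283 / 1000
= 1333.02 kN

1333.02


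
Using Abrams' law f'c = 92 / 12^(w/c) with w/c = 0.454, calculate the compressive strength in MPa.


f'c = 92 / 12^0.454
= 92 / 3.09
= 29.77 MPa

29.77


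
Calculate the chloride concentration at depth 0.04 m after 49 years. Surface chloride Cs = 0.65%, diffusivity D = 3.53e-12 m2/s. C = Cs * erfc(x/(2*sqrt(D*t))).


t_seconds = 49 * 365.25 * 24 * 3600 = 1546322400.0 s
arg = 0.04 / (2 * sqrt(3.53e-12 * 1546322400.0))
= 0.2707
erfc(0.2707) = 0.7018
C = 0.65 * 0.7018 = 0.4562%

0.4562


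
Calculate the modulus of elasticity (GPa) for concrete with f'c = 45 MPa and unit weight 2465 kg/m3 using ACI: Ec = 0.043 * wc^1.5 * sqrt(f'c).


Ec = 0.043 * 2465^1.5 * sqrt(45) / 1000
= 35.3 GPa

35.3


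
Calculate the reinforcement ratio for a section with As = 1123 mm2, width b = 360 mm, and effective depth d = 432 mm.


rho = As / (b * d)
= 1123 / (360 * 432)
= 0.0072

0.0072


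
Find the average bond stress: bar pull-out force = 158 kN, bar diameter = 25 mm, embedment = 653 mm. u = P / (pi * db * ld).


u = P / (pi * db * ld)
= 158 * 1000 / (pi * 25 * 653)
= 3.081 MPa

3.081


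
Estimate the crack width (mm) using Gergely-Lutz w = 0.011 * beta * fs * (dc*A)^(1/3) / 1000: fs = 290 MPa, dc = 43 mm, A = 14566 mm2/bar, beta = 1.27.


w = 0.011 * beta * fs * (dc * A)^(1/3) / 1000
= 0.011 * 1.27 * 290 * (43 * 14566)^(1/3) / 1000
= 0.347 mm

0.347


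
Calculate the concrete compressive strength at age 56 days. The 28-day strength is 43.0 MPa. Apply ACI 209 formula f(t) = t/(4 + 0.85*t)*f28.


f(56) = 56 / (4 + 0.85 * 56) * 43.0
= 56 / 51.6 * 43.0
= 46.67 MPa

46.67


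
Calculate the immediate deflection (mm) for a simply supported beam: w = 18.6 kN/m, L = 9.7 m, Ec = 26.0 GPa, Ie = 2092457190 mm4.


Convert: L = 9.7 m = 9700 mm, Ec = 26.0 GPa = 26000 MPa
delta = 5 * 18.6 * 9700^4 / (384 * 26000 * 2092457190)
= 39.41 mm

39.41


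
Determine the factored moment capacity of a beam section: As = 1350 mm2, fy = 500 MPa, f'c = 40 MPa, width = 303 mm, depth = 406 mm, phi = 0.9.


a = As * fy / (0.85 * f'c * b)
= 1350 * 500 / (0.85 * 40 * 303)
= 65.5213 mm
Mn = As * fy * (d - a/2) / 10^6
= 251.9366 kN-m
phi*Mn = 0.9 * 251.9366 = 226.74 kN-m

226.74


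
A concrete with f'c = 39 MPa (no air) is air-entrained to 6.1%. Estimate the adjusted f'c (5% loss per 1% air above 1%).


Strength loss = (6.1 - 1) * 5 = 25.5%
f'c = 39 * (1 - 25.5/100)
= 29.05 MPa

29.05


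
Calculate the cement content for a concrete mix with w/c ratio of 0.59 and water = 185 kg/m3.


Cement = water / (w/c)
= 185 / 0.59
= 313.6 kg/m3

313.6


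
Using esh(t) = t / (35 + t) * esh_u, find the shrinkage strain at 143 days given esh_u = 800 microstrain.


esh(143) = 143 / (35 + 143) * 800
= 143 / 178 * 800
= 642.7 microstrain

642.7


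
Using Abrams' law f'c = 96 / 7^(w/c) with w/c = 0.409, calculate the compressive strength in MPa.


f'c = 96 / 7^0.409
= 96 / 2.216
= 43.31 MPa

43.31


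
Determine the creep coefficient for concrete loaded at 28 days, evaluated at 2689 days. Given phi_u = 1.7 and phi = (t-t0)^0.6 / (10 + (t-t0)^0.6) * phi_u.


dt = 2689 - 28 = 2661
phi = 2661^0.6 / (10 + 2661^0.6) * 1.7
= 1.562

1.562


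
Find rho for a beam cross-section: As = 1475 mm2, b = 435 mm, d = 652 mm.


rho = As / (b * d)
= 1475 / (435 * 652)
= 0.0052

0.0052


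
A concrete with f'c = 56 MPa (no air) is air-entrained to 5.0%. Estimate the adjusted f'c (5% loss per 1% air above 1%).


Strength loss = (5.0 - 1) * 5 = 20.0%
f'c = 56 * (1 - 20.0/100)
= 44.8 MPa

44.8


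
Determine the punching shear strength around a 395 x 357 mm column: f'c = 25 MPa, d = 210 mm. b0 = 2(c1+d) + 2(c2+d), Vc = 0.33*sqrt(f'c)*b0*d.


b0 = 2*(395 + 210) + 2*(357 + 210) = 2344 mm
Vc = 0.33 * sqrt(25) * 2344 * 210 / 1000
= 812.2 kN

812.2


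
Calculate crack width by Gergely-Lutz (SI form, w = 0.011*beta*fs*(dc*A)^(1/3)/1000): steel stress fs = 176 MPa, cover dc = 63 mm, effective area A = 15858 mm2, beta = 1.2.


w = 0.011 * beta * fs * (dc * A)^(1/3) / 1000
= 0.011 * 1.2 * 176 * (63 * 15858)^(1/3) / 1000
= 0.232 mm

0.232


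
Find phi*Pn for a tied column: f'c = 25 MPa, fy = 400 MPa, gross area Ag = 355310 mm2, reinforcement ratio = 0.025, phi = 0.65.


Ast = rho * Ag = 0.025 * 355310 = 8882.75 mm2
phi*Pn = 0.65 * 0.80 * (0.85 * 25 * (355310 - 8882.75) + 400 * 8882.75) / 1000
= 5675.63 kN

5675.63


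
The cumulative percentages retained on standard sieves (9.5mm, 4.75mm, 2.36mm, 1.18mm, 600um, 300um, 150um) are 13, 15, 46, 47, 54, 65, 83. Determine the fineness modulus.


FM = sum(cumulative % retained) / 100
= 323 / 100
= 3.23

3.23


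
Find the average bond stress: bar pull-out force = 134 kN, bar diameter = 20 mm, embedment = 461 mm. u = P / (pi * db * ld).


u = P / (pi * db * ld)
= 134 * 1000 / (pi * 20 * 461)
= 4.626 MPa

4.626


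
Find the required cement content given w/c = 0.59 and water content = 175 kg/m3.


Cement = water / (w/c)
= 175 / 0.59
= 296.6 kg/m3

296.6


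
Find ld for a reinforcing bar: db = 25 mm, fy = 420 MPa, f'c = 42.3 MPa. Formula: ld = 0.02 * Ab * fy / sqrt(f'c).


Ab = pi * 25^2 / 4 = 490.874 mm2
ld = 0.02 * 490.874 * 420 / sqrt(42.3)
= 634.0 mm

634.0


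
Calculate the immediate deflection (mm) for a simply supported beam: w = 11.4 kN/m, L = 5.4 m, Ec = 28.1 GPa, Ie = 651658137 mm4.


Convert: L = 5.4 m = 5400 mm, Ec = 28.1 GPa = 28100 MPa
delta = 5 * 11.4 * 5400^4 / (384 * 28100 * 651658137)
= 6.89 mm

6.89


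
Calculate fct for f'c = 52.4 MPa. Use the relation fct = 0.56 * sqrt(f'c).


fct = 0.56 * sqrt(52.4)
= 0.56 * 7.239
= 4.054 MPa

4.054


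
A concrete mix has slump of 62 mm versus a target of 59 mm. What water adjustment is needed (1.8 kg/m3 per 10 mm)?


Difference = 59 - 62 = -3 mm
Water adjustment = -3 * 1.8 / 10 = -0.5 kg/m3

-0.5


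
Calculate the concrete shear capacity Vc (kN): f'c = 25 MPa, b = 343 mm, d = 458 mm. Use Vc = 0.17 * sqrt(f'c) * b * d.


Vc = 0.17 * sqrt(25) * 343 * 458 / 1000
= 133.53 kN

133.53


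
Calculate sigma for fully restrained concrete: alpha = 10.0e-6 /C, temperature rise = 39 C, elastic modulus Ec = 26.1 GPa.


sigma = alpha * dT * Ec
= 10.0e-6 * 39 * 26.1 * 1000
= 10.179 MPa

10.179


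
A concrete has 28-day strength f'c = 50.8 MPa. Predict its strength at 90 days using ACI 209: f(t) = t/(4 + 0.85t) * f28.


f(90) = 90 / (4 + 0.85 * 90) * 50.8
= 90 / 80.5 * 50.8
= 56.8 MPa

56.8


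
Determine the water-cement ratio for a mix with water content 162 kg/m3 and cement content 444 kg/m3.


w/c = water / cement
w/c = 162 / 444 = 0.365

0.365


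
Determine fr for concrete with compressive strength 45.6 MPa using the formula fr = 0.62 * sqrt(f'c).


fr = 0.62 * sqrt(45.6)
= 4.187 MPa

4.187


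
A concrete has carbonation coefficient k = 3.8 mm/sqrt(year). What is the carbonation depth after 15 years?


depth = k * sqrt(t)
= 3.8 * sqrt(15)
= 14.72 mm

14.72


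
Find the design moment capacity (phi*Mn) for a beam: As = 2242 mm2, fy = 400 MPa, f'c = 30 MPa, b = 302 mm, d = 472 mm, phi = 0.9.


a = As * fy / (0.85 * f'c * b)
= 2242 * 400 / (0.85 * 30 * 302)
= 116.4524 mm
Mn = As * fy * (d - a/2) / 10^6
= 371.0723 kN-m
phi*Mn = 0.9 * 371.0723 = 333.97 kN-m

333.97


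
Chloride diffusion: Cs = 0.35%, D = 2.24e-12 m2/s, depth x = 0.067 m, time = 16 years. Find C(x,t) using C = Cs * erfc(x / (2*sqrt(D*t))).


t_seconds = 16 * 365.25 * 24 * 3600 = 504921600.0 s
arg = 0.067 / (2 * sqrt(2.24e-12 * 504921600.0))
= 0.9961
erfc(0.9961) = 0.1589
C = 0.35 * 0.1589 = 0.0556%

0.0556


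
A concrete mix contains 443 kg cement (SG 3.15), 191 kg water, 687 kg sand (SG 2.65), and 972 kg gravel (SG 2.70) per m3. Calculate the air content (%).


Vol cement = 443 / (3.15 * 1000) = 0.140635 m3
Vol water = 191 / 1000 = 0.191 m3
Vol sand = 687 / (2.65 * 1000) = 0.259245 m3
Vol gravel = 972 / (2.70 * 1000) = 0.36 m3
Total solid + water volume = 0.95088 m3
Air = (1 - 0.95088) * 100 = 4.91%

4.91


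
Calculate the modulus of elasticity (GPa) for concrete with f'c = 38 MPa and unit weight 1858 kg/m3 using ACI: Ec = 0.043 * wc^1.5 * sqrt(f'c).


Ec = 0.043 * 1858^1.5 * sqrt(38) / 1000
= 21.23 GPa

21.23


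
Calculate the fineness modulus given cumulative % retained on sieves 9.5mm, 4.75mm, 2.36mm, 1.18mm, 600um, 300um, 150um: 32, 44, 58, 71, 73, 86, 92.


FM = sum(cumulative % retained) / 100
= 456 / 100
= 4.56

4.56


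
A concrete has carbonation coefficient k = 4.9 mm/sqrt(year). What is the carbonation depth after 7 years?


depth = k * sqrt(t)
= 4.9 * sqrt(7)
= 12.96 mm

12.96


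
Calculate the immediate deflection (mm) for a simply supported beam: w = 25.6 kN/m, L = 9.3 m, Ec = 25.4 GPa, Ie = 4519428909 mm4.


Convert: L = 9.3 m = 9300 mm, Ec = 25.4 GPa = 25400 MPa
delta = 5 * 25.6 * 9300^4 / (384 * 25400 * 4519428909)
= 21.72 mm

21.72


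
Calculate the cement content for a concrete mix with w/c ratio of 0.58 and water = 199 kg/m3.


Cement = water / (w/c)
= 199 / 0.58
= 343.1 kg/m3

343.1


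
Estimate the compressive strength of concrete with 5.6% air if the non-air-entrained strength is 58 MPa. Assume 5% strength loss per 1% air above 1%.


Strength loss = (5.6 - 1) * 5 = 23.0%
f'c = 58 * (1 - 23.0/100)
= 44.66 MPa

44.66


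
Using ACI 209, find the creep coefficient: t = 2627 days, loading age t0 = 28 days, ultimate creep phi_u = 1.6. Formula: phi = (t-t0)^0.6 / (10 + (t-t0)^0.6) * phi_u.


dt = 2627 - 28 = 2599
phi = 2599^0.6 / (10 + 2599^0.6) * 1.6
= 1.469

1.469


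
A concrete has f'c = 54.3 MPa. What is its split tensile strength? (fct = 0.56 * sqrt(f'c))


fct = 0.56 * sqrt(54.3)
= 0.56 * 7.369
= 4.127 MPa

4.127


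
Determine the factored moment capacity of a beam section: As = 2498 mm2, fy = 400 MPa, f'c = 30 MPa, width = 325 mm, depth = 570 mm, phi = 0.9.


a = As * fy / (0.85 * f'c * b)
= 2498 * 400 / (0.85 * 30 * 325)
= 120.5671 mm
Mn = As * fy * (d - a/2) / 10^6
= 509.3087 kN-m
phi*Mn = 0.9 * 509.3087 = 458.38 kN-m

458.38


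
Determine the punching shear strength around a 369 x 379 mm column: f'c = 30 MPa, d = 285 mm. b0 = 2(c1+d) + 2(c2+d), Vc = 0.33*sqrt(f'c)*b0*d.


b0 = 2*(369 + 285) + 2*(379 + 285) = 2636 mm
Vc = 0.33 * sqrt(30) * 2636 * 285 / 1000
= 1357.89 kN

1357.89


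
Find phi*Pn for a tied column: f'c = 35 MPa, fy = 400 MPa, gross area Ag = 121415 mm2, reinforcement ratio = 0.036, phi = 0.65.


Ast = rho * Ag = 0.036 * 121415 = 4370.94 mm2
phi*Pn = 0.65 * 0.80 * (0.85 * 35 * (121415 - 4370.94) + 400 * 4370.94) / 1000
= 2719.83 kN

2719.83


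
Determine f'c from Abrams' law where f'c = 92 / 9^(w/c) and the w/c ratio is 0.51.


f'c = 92 / 9^0.51
= 92 / 3.067
= 30.0 MPa

30.0


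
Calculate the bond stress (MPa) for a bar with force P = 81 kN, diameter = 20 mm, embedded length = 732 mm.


u = P / (pi * db * ld)
= 81 * 1000 / (pi * 20 * 732)
= 1.761 MPa

1.761


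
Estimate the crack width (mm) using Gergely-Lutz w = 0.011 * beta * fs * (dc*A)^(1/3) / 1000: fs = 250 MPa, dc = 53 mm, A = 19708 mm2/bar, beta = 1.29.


w = 0.011 * beta * fs * (dc * A)^(1/3) / 1000
= 0.011 * 1.29 * 250 * (53 * 19708)^(1/3) / 1000
= 0.36 mm

0.36


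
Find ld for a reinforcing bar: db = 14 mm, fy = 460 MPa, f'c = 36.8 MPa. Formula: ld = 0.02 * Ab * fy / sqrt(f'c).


Ab = pi * 14^2 / 4 = 153.938 mm2
ld = 0.02 * 153.938 * 460 / sqrt(36.8)
= 233.5 mm

233.5


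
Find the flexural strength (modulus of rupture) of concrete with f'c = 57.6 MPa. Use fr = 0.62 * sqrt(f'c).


fr = 0.62 * sqrt(57.6)
= 4.705 MPa

4.705


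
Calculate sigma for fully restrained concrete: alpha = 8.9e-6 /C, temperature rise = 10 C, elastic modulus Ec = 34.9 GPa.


sigma = alpha * dT * Ec
= 8.9e-6 * 10 * 34.9 * 1000
= 3.106 MPa

3.106


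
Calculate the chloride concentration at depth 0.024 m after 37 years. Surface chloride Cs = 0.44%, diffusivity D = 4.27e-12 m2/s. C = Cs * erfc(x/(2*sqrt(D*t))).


t_seconds = 37 * 365.25 * 24 * 3600 = 1167631200.0 s
arg = 0.024 / (2 * sqrt(4.27e-12 * 1167631200.0))
= 0.1699
erfc(0.1699) = 0.8101
C = 0.44 * 0.8101 = 0.3564%

0.3564


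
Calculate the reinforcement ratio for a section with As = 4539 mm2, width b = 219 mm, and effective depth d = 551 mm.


rho = As / (b * d)
= 4539 / (219 * 551)
= 0.0376

0.0376
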